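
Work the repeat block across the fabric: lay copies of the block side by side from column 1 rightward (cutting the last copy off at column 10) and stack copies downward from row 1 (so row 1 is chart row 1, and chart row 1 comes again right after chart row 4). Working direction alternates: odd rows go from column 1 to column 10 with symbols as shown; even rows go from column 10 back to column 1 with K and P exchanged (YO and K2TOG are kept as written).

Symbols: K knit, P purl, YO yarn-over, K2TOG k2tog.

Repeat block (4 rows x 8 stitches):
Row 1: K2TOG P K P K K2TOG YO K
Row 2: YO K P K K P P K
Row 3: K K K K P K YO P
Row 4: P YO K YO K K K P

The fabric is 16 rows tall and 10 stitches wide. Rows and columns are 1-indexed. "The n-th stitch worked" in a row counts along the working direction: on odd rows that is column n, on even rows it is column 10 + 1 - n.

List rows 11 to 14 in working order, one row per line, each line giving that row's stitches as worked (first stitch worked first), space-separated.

Result:
K K K K P K YO P K K
YO K K P P P YO P YO K
K2TOG P K P K K2TOG YO K K2TOG P
P YO P K K P P K P YO

Derivation:
Row 11: chart row 3, RS - tile across columns 1-10 and work as-is.
Row 12: chart row 4, WS - tiled (columns 1-10): P YO K YO K K K P P YO; work from column 10 back to 1 with K<->P swapped.
Row 13: chart row 1, RS - tile across columns 1-10 and work as-is.
Row 14: chart row 2, WS - tiled (columns 1-10): YO K P K K P P K YO K; work from column 10 back to 1 with K<->P swapped.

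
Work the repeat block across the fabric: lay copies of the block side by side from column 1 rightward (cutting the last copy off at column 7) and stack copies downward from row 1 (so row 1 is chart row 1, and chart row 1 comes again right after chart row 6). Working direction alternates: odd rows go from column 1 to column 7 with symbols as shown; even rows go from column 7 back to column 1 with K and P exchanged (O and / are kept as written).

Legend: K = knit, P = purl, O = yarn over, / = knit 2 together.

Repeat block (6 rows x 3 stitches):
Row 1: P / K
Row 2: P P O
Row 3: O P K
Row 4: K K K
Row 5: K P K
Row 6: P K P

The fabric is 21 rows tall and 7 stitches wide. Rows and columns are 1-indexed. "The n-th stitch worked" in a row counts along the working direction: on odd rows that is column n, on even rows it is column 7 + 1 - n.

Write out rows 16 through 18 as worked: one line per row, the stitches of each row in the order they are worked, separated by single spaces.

Row 16: chart row 4, WS - tiled (columns 1-7): K K K K K K K; work from column 7 back to 1 with K<->P swapped.
Row 17: chart row 5, RS - tile across columns 1-7 and work as-is.
Row 18: chart row 6, WS - tiled (columns 1-7): P K P P K P P; work from column 7 back to 1 with K<->P swapped.

Rows as worked:
P P P P P P P
K P K K P K K
K K P K K P K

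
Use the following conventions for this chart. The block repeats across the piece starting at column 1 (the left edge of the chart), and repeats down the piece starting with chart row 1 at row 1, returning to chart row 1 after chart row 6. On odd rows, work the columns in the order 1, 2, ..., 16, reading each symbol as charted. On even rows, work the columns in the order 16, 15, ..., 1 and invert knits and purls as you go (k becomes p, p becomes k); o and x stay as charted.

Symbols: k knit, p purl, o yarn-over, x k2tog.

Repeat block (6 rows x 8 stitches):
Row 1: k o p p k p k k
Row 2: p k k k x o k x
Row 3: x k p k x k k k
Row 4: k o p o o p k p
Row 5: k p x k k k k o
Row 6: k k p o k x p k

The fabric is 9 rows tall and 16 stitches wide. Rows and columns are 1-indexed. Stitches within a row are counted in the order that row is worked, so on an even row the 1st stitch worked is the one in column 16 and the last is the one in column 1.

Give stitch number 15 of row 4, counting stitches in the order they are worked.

Row 4: (4-1) mod 6 = 3, so use chart row 4. Even row -> WS.
Chart row 4 tiled across columns 1-16: k o p o o p k p k o p o o p k p
Wrong side: read the tiled row from column 16 down to 1 and exchange k with p (leave o, x).
Row 4 as worked: k p k o o k o p k p k o o k o p
The 15th stitch worked is o.

Result:
o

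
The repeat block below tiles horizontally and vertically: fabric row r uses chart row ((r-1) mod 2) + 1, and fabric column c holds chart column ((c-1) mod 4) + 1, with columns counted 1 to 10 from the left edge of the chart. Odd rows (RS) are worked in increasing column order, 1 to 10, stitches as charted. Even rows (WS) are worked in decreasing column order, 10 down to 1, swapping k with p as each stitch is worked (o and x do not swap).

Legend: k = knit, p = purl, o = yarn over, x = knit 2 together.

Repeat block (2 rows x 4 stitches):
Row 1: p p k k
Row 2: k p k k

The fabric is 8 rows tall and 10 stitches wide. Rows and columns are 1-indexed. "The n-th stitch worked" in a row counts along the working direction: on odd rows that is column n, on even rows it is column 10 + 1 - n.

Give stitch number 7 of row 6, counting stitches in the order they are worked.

Result:
p

Derivation:
Row 6 uses chart row ((6-1) mod 2)+1 = 2. Row 6 is even, so WS.
Chart row 2 tiled across columns 1-10: k p k k k p k k k p
WS: work from column 10 back to column 1 (reverse the tiled row), swapping k<->p (o and x unchanged).
Row 6 as worked: k p p p k p p p k p
Counting 7 along the worked row gives p.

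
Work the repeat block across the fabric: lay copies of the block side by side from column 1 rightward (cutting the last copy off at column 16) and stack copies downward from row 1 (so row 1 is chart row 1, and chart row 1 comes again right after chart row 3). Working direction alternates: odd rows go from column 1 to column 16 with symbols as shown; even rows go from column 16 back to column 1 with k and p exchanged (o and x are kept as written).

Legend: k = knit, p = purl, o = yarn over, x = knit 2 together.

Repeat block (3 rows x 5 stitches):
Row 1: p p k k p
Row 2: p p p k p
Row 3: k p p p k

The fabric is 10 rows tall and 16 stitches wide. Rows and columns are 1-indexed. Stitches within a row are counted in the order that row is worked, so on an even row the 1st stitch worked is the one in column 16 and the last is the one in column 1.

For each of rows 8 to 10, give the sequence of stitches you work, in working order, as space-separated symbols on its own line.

Rows as worked:
k k p k k k k p k k k k p k k k
k p p p k k p p p k k p p p k k
k k p p k k k p p k k k p p k k

Derivation:
Row 8: chart row 2, WS - tiled (columns 1-16): p p p k p p p p k p p p p k p p; work from column 16 back to 1 with k<->p swapped.
Row 9: chart row 3, RS - tile across columns 1-16 and work as-is.
Row 10: chart row 1, WS - tiled (columns 1-16): p p k k p p p k k p p p k k p p; work from column 16 back to 1 with k<->p swapped.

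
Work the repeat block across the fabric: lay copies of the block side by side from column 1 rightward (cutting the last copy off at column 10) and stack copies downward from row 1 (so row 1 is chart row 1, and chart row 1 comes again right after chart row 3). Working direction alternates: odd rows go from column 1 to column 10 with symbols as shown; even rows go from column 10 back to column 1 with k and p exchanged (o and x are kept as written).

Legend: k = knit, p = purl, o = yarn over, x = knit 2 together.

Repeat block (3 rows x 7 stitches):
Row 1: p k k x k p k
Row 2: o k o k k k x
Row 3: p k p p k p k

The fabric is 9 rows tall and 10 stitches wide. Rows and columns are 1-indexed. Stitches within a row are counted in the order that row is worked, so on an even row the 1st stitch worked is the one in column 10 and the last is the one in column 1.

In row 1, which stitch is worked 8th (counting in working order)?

Stitch:
p

Derivation:
For row 1: chart row = ((1-1) mod 3) + 1 = 1; this is a RS (odd) row.
Chart row 1 tiled across columns 1-10: p k k x k p k p k k
RS row: no reversal, no swap; stitch n worked = column n.
The 8th stitch worked is p.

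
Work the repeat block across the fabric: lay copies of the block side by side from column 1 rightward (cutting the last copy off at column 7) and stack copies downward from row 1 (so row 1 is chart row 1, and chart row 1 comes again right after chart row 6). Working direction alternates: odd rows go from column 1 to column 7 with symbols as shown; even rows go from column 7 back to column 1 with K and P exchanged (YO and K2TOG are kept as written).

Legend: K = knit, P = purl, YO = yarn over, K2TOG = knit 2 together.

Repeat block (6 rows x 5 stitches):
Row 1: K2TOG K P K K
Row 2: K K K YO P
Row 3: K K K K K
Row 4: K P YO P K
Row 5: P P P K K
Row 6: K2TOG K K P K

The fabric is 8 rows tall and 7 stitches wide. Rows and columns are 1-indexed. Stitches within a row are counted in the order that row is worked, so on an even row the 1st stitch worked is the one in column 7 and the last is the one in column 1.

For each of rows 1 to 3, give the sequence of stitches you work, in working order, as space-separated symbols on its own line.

Row 1: chart row 1, RS - tile across columns 1-7 and work as-is.
Row 2: chart row 2, WS - tiled (columns 1-7): K K K YO P K K; work from column 7 back to 1 with K<->P swapped.
Row 3: chart row 3, RS - tile across columns 1-7 and work as-is.

Rows as worked:
K2TOG K P K K K2TOG K
P P K YO P P P
K K K K K K K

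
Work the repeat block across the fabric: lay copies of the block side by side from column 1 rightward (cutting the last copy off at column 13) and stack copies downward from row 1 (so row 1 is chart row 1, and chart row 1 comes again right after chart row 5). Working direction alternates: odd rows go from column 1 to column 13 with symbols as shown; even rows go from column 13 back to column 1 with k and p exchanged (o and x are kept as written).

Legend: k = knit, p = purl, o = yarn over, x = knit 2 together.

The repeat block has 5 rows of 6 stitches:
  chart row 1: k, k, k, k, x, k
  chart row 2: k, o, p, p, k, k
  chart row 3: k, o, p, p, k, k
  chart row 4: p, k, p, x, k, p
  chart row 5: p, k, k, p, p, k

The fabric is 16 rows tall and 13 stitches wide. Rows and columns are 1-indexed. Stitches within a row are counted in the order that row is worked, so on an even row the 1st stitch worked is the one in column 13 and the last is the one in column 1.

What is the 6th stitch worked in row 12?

Row 12 uses chart row ((12-1) mod 5)+1 = 2. Row 12 is even, so WS.
Chart row 2 tiled across columns 1-13: k o p p k k k o p p k k k
Wrong side: read the tiled row from column 13 down to 1 and exchange k with p (leave o, x).
Row 12 as worked: p p p k k o p p p k k o p
Counting 6 along the worked row gives o.

== STITCH ==
o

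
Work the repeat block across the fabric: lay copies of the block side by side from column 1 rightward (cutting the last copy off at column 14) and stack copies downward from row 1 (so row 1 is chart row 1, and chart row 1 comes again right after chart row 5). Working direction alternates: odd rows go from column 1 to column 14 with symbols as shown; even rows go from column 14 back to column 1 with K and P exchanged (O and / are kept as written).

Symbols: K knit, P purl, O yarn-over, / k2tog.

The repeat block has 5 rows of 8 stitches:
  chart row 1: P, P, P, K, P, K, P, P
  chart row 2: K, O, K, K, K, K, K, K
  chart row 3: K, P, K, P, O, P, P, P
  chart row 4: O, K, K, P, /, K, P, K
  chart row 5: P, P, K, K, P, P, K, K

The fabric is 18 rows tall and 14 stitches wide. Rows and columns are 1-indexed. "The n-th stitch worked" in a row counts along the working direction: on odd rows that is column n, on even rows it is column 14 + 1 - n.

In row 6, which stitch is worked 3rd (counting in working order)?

Row 6: (6-1) mod 5 = 0, so use chart row 1. Even row -> WS.
Chart row 1 tiled across columns 1-14: P P P K P K P P P P P K P K
Wrong side: read the tiled row from column 14 down to 1 and exchange K with P (leave O, /).
Row 6 as worked: P K P K K K K K P K P K K K
Stitch 3 in working order -> P

== STITCH ==
P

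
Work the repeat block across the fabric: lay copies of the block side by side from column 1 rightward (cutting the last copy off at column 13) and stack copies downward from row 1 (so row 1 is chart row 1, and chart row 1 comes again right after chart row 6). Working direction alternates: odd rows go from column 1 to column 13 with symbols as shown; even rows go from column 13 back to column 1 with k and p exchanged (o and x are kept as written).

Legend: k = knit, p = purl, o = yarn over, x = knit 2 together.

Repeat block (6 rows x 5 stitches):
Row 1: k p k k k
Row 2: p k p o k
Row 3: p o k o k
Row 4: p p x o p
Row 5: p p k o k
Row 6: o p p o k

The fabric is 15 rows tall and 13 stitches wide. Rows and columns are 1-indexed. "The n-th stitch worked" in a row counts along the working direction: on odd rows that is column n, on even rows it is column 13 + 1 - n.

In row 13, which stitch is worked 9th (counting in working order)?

Result:
k

Derivation:
For row 13: chart row = ((13-1) mod 6) + 1 = 1; this is a RS (odd) row.
Chart row 1 tiled across columns 1-13: k p k k k k p k k k k p k
RS: work column 1 to column 13, symbols as charted — the tiled row is the row as worked.
The 9th stitch worked is k.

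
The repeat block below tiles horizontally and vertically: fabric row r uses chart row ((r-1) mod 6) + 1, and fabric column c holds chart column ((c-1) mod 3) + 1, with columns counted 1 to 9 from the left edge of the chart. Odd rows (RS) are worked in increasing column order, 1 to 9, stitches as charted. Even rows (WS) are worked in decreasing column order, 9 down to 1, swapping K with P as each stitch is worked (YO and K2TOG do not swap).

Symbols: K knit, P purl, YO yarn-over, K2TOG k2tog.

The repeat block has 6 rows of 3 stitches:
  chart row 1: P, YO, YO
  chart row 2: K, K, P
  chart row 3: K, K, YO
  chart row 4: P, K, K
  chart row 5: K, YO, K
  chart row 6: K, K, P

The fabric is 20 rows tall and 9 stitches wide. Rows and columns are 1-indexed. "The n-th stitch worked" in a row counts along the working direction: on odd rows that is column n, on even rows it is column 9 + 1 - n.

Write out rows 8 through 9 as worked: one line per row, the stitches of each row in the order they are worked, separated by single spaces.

== ROWS AS WORKED ==
K P P K P P K P P
K K YO K K YO K K YO

Derivation:
Row 8: chart row 2, WS - tiled (columns 1-9): K K P K K P K K P; work from column 9 back to 1 with K<->P swapped.
Row 9: chart row 3, RS - tile across columns 1-9 and work as-is.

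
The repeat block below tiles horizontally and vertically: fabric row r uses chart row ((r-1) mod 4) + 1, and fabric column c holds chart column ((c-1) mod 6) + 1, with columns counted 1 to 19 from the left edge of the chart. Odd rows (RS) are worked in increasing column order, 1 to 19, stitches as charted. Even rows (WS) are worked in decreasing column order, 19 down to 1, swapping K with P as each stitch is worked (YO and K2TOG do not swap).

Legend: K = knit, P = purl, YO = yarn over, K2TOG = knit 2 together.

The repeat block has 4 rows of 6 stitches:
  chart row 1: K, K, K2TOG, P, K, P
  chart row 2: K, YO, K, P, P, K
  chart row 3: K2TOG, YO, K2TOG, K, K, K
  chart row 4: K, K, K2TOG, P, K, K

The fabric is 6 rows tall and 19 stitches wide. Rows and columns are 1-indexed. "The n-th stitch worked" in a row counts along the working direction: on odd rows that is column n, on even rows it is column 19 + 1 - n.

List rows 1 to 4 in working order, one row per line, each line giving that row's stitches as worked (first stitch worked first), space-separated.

Row 1: chart row 1, RS - tile across columns 1-19 and work as-is.
Row 2: chart row 2, WS - tiled (columns 1-19): K YO K P P K K YO K P P K K YO K P P K K; work from column 19 back to 1 with K<->P swapped.
Row 3: chart row 3, RS - tile across columns 1-19 and work as-is.
Row 4: chart row 4, WS - tiled (columns 1-19): K K K2TOG P K K K K K2TOG P K K K K K2TOG P K K K; work from column 19 back to 1 with K<->P swapped.

== ROWS AS WORKED ==
K K K2TOG P K P K K K2TOG P K P K K K2TOG P K P K
P P K K P YO P P K K P YO P P K K P YO P
K2TOG YO K2TOG K K K K2TOG YO K2TOG K K K K2TOG YO K2TOG K K K K2TOG
P P P K K2TOG P P P P K K2TOG P P P P K K2TOG P P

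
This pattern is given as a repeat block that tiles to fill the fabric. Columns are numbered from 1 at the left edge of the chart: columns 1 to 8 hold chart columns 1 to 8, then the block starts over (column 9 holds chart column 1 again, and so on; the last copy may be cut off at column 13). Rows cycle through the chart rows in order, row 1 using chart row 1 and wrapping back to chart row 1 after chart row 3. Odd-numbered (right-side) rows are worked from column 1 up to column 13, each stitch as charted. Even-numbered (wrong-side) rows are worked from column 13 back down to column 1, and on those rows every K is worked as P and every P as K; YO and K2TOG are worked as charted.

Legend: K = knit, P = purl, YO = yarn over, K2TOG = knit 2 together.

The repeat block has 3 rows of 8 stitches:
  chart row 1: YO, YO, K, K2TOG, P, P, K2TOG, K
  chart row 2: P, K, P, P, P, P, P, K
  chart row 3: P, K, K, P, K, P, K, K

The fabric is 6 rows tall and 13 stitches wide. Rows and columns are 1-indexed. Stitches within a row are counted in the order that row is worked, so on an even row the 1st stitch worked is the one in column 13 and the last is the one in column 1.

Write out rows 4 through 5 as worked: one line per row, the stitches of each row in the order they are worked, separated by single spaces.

Row 4: chart row 1, WS - tiled (columns 1-13): YO YO K K2TOG P P K2TOG K YO YO K K2TOG P; work from column 13 back to 1 with K<->P swapped.
Row 5: chart row 2, RS - tile across columns 1-13 and work as-is.

Rows as worked:
K K2TOG P YO YO P K2TOG K K K2TOG P YO YO
P K P P P P P K P K P P P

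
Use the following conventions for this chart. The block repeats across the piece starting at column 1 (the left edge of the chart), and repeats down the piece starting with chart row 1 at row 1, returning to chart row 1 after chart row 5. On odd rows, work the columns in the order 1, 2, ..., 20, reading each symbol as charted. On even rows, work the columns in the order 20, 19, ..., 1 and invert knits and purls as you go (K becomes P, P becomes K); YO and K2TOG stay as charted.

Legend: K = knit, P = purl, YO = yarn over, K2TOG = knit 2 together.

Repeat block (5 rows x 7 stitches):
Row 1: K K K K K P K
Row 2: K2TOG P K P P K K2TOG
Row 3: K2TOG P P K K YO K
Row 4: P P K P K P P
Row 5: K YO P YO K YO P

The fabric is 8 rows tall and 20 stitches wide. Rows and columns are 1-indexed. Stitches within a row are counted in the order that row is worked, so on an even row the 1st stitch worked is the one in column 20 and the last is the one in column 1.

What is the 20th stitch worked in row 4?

Stitch:
K

Derivation:
Row 4: (4-1) mod 5 = 3, so use chart row 4. Even row -> WS.
Chart row 4 tiled across columns 1-20: P P K P K P P P P K P K P P P P K P K P
WS row: flip the tiled sequence (start at column 20) and apply K<->P; YO and K2TOG stay.
Row 4 as worked: K P K P K K K K P K P K K K K P K P K K
Counting 20 along the worked row gives K.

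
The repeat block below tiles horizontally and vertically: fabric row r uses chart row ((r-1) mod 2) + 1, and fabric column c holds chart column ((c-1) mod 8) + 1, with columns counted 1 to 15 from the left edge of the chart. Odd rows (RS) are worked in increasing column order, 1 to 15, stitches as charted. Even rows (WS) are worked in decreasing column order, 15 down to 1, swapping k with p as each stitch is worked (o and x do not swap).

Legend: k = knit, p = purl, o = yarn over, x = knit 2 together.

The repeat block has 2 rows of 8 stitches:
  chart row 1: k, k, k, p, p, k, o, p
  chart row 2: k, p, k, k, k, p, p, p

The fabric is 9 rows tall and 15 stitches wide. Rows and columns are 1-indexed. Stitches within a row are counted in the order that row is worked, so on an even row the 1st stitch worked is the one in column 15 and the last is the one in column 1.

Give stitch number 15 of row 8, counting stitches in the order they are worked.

Row 8: (8-1) mod 2 = 1, so use chart row 2. Even row -> WS.
Chart row 2 tiled across columns 1-15: k p k k k p p p k p k k k p p
Wrong side: read the tiled row from column 15 down to 1 and exchange k with p (leave o, x).
Row 8 as worked: k k p p p k p k k k p p p k p
The 15th stitch worked is p.

Stitch:
p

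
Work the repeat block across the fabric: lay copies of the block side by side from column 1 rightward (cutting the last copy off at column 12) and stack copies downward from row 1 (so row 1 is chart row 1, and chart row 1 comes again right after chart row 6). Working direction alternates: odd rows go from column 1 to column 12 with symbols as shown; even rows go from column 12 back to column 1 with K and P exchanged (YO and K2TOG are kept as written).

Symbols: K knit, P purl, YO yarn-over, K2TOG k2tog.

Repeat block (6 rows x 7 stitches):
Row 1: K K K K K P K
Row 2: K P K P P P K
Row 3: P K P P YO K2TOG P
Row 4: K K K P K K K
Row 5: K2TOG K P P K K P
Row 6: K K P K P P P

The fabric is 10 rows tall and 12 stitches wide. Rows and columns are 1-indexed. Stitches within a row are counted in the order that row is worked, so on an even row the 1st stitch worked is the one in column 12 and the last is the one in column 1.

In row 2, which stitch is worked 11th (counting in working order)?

Row 2 uses chart row ((2-1) mod 6)+1 = 2. Row 2 is even, so WS.
Chart row 2 tiled across columns 1-12: K P K P P P K K P K P P
Wrong side: read the tiled row from column 12 down to 1 and exchange K with P (leave YO, K2TOG).
Row 2 as worked: K K P K P P K K K P K P
Stitch 11 in working order -> K

== STITCH ==
K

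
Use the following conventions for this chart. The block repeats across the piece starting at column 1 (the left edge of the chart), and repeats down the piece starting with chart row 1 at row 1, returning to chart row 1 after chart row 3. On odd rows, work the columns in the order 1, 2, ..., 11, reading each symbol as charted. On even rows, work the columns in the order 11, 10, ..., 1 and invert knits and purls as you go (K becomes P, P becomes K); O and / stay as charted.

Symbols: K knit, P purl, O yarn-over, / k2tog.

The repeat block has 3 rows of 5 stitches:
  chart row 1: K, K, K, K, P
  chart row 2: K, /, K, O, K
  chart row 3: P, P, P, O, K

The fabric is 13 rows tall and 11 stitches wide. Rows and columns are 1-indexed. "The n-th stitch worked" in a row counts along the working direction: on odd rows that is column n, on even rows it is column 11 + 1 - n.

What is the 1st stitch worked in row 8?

Row 8: (8-1) mod 3 = 1, so use chart row 2. Even row -> WS.
Chart row 2 tiled across columns 1-11: K / K O K K / K O K K
Wrong side: read the tiled row from column 11 down to 1 and exchange K with P (leave O, /).
Row 8 as worked: P P O P / P P O P / P
Stitch 1 in working order -> P

== STITCH ==
P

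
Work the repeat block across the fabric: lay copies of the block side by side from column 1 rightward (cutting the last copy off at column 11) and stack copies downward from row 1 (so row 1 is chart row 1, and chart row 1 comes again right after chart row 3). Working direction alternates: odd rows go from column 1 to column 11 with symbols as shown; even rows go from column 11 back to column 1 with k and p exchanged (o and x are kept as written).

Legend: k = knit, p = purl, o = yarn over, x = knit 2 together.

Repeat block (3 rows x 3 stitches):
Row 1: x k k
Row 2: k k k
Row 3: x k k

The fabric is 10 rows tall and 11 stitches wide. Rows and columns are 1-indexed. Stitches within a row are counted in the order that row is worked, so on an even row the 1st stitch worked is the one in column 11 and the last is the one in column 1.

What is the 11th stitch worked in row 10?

Stitch:
x

Derivation:
For row 10: chart row = ((10-1) mod 3) + 1 = 1; this is a WS (even) row.
Chart row 1 tiled across columns 1-11: x k k x k k x k k x k
Wrong side: read the tiled row from column 11 down to 1 and exchange k with p (leave o, x).
Row 10 as worked: p x p p x p p x p p x
Stitch 11 in working order -> x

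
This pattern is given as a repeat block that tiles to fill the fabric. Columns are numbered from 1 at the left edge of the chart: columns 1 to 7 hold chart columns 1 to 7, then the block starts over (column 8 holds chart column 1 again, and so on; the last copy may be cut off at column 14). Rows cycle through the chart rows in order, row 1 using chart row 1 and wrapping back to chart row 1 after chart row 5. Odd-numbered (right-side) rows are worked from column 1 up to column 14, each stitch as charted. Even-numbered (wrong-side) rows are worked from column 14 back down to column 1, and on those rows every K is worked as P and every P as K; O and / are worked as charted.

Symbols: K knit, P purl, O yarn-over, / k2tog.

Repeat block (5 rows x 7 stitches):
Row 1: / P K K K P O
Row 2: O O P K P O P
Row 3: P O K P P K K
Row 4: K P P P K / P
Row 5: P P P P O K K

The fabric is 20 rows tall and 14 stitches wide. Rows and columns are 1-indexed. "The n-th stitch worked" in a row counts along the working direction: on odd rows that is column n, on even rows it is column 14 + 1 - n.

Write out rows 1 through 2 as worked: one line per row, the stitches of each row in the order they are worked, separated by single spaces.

Row 1: chart row 1, RS - tile across columns 1-14 and work as-is.
Row 2: chart row 2, WS - tiled (columns 1-14): O O P K P O P O O P K P O P; work from column 14 back to 1 with K<->P swapped.

Rows as worked:
/ P K K K P O / P K K K P O
K O K P K O O K O K P K O O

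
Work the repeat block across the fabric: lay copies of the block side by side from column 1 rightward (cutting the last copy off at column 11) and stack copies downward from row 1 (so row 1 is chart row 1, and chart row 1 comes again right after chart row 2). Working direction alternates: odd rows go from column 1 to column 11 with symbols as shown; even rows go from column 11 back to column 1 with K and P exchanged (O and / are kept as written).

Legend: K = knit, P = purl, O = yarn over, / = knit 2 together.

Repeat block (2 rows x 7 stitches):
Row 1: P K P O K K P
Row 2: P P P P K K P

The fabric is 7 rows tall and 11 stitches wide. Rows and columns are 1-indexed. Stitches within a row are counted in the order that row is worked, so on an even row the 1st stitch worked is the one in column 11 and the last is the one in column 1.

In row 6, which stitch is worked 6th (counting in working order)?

Stitch:
P

Derivation:
Row 6: (6-1) mod 2 = 1, so use chart row 2. Even row -> WS.
Chart row 2 tiled across columns 1-11: P P P P K K P P P P P
WS row: flip the tiled sequence (start at column 11) and apply K<->P; O and / stay.
Row 6 as worked: K K K K K P P K K K K
The 6th stitch worked is P.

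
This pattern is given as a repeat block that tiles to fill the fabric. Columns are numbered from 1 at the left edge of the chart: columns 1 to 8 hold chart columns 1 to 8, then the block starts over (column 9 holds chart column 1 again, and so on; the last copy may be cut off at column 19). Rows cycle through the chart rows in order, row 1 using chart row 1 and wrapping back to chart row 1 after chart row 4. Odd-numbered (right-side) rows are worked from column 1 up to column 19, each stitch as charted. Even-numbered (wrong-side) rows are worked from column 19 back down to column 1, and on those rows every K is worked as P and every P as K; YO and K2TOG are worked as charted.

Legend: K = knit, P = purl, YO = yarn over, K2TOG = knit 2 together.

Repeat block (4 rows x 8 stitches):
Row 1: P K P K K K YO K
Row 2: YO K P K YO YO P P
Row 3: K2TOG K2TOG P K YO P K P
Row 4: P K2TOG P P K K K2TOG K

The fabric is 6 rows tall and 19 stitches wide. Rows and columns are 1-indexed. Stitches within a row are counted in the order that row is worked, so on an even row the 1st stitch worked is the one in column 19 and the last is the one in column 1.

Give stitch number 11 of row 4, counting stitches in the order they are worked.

Row 4: (4-1) mod 4 = 3, so use chart row 4. Even row -> WS.
Chart row 4 tiled across columns 1-19: P K2TOG P P K K K2TOG K P K2TOG P P K K K2TOG K P K2TOG P
Wrong side: read the tiled row from column 19 down to 1 and exchange K with P (leave YO, K2TOG).
Row 4 as worked: K K2TOG K P K2TOG P P K K K2TOG K P K2TOG P P K K K2TOG K
Stitch 11 in working order -> K

Result:
K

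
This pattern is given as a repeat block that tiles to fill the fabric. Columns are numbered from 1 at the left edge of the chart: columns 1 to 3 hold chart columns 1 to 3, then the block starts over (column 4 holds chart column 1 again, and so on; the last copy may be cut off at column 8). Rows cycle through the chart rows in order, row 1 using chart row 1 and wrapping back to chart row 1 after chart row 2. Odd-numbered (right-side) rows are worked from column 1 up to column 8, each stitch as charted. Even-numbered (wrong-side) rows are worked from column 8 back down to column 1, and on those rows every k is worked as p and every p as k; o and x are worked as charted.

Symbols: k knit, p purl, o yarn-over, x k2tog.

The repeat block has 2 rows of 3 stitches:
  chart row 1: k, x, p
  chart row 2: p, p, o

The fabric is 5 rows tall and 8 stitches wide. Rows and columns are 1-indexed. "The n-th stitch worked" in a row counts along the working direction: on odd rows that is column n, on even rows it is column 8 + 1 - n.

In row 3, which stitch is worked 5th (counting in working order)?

Row 3 uses chart row ((3-1) mod 2)+1 = 1. Row 3 is odd, so RS.
Chart row 1 tiled across columns 1-8: k x p k x p k x
Right side: take the tiled row as-is (worked left to right from column 1).
The 5th stitch worked is x.

== STITCH ==
x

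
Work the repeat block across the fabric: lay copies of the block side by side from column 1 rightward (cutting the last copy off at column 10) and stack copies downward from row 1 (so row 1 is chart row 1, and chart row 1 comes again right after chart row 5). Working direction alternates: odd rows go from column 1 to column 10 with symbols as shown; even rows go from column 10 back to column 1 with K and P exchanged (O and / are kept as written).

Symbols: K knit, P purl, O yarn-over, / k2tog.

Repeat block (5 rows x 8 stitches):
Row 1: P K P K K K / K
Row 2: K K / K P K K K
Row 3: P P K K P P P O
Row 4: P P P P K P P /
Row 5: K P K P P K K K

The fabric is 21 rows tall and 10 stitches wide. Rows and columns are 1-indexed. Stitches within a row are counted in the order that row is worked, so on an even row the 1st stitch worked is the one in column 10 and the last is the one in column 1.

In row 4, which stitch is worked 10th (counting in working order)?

For row 4: chart row = ((4-1) mod 5) + 1 = 4; this is a WS (even) row.
Chart row 4 tiled across columns 1-10: P P P P K P P / P P
WS row: flip the tiled sequence (start at column 10) and apply K<->P; O and / stay.
Row 4 as worked: K K / K K P K K K K
The 10th stitch worked is K.

Result:
K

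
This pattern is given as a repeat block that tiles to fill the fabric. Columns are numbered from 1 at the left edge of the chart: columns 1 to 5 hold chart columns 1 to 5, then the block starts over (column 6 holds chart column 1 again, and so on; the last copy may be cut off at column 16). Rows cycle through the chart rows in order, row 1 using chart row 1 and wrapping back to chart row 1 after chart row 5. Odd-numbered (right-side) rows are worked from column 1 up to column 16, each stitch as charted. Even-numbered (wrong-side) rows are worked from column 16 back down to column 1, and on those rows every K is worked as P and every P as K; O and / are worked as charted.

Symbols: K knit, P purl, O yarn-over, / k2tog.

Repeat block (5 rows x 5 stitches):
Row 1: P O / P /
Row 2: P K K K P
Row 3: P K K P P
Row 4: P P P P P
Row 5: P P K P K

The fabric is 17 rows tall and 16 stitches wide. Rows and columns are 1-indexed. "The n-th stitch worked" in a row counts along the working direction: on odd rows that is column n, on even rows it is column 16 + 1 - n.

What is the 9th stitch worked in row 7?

== STITCH ==
K

Derivation:
Row 7: (7-1) mod 5 = 1, so use chart row 2. Odd row -> RS.
Chart row 2 tiled across columns 1-16: P K K K P P K K K P P K K K P P
RS: work column 1 to column 16, symbols as charted — the tiled row is the row as worked.
Counting 9 along the worked row gives K.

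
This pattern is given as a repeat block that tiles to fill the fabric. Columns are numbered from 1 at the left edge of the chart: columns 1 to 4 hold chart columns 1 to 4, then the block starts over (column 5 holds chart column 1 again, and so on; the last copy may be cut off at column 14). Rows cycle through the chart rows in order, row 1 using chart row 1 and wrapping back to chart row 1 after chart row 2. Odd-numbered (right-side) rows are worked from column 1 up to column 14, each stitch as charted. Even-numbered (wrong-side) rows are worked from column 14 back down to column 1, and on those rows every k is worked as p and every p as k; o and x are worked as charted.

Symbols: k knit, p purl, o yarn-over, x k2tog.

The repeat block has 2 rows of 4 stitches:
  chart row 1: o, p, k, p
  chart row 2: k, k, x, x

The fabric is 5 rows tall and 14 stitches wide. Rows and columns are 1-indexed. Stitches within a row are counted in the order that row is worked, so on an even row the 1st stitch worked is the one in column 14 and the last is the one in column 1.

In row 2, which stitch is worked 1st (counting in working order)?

Row 2 uses chart row ((2-1) mod 2)+1 = 2. Row 2 is even, so WS.
Chart row 2 tiled across columns 1-14: k k x x k k x x k k x x k k
Wrong side: read the tiled row from column 14 down to 1 and exchange k with p (leave o, x).
Row 2 as worked: p p x x p p x x p p x x p p
The 1st stitch worked is p.

Result:
p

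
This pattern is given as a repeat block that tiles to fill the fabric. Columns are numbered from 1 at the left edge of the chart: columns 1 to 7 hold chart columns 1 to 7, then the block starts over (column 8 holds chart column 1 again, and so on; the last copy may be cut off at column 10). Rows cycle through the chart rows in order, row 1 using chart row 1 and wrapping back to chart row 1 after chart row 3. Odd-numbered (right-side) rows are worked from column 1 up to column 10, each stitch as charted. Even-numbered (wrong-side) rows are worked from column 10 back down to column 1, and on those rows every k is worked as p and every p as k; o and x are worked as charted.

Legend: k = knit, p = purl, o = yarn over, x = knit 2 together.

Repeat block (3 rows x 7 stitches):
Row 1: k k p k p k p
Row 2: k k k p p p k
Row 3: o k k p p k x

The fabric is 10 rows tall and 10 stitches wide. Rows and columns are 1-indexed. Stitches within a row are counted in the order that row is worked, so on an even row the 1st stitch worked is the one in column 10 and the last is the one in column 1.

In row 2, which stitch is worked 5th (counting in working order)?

Stitch:
k

Derivation:
For row 2: chart row = ((2-1) mod 3) + 1 = 2; this is a WS (even) row.
Chart row 2 tiled across columns 1-10: k k k p p p k k k k
Wrong side: read the tiled row from column 10 down to 1 and exchange k with p (leave o, x).
Row 2 as worked: p p p p k k k p p p
The 5th stitch worked is k.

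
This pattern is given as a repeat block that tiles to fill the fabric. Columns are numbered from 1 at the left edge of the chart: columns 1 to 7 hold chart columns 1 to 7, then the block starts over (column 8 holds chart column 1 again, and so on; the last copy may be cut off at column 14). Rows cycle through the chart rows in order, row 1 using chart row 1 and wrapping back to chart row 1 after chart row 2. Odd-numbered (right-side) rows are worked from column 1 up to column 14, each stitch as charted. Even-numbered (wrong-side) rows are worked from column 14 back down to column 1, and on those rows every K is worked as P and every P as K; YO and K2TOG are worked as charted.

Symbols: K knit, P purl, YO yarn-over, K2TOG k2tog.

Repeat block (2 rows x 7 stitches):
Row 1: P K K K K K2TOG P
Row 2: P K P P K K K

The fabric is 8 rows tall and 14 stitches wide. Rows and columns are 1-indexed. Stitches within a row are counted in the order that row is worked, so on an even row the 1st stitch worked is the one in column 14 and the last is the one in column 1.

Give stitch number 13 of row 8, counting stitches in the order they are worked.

Result:
P

Derivation:
Row 8 uses chart row ((8-1) mod 2)+1 = 2. Row 8 is even, so WS.
Chart row 2 tiled across columns 1-14: P K P P K K K P K P P K K K
Wrong side: read the tiled row from column 14 down to 1 and exchange K with P (leave YO, K2TOG).
Row 8 as worked: P P P K K P K P P P K K P K
Counting 13 along the worked row gives P.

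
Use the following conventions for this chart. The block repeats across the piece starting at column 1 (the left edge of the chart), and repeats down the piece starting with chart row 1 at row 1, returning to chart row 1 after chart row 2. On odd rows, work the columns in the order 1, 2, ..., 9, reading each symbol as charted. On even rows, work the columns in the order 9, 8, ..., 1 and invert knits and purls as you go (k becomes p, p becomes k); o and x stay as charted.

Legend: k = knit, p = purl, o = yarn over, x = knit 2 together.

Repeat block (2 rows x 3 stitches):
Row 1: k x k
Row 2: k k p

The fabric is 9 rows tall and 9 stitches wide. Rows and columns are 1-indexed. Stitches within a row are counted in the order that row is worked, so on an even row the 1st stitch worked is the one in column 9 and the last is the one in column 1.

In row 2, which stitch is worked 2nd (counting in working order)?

Row 2: (2-1) mod 2 = 1, so use chart row 2. Even row -> WS.
Chart row 2 tiled across columns 1-9: k k p k k p k k p
WS row: flip the tiled sequence (start at column 9) and apply k<->p; o and x stay.
Row 2 as worked: k p p k p p k p p
Counting 2 along the worked row gives p.

== STITCH ==
p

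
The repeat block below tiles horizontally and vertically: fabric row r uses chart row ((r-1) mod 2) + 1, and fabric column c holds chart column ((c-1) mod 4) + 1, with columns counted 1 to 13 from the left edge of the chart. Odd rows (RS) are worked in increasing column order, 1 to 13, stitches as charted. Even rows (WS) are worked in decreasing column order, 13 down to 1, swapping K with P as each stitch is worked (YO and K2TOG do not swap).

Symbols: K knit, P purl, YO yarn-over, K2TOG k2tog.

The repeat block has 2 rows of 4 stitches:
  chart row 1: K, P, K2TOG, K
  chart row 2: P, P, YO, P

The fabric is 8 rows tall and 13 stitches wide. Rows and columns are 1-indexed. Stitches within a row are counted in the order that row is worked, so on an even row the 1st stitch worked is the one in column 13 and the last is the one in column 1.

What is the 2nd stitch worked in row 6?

Row 6: (6-1) mod 2 = 1, so use chart row 2. Even row -> WS.
Chart row 2 tiled across columns 1-13: P P YO P P P YO P P P YO P P
WS: work from column 13 back to column 1 (reverse the tiled row), swapping K<->P (YO and K2TOG unchanged).
Row 6 as worked: K K YO K K K YO K K K YO K K
The 2nd stitch worked is K.

== STITCH ==
K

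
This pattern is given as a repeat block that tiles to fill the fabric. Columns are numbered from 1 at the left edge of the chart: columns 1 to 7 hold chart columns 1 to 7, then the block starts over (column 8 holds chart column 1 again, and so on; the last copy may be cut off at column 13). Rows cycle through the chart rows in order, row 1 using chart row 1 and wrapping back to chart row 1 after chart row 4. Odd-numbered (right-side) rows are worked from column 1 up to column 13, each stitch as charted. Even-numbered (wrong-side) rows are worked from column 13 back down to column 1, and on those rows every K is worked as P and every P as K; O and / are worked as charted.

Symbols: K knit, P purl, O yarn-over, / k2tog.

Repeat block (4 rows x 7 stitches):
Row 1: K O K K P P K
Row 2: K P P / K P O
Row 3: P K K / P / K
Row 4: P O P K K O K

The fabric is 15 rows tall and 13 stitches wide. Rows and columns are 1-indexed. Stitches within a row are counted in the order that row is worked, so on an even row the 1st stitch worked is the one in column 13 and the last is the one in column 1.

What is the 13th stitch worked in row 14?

Stitch:
P

Derivation:
Row 14 uses chart row ((14-1) mod 4)+1 = 2. Row 14 is even, so WS.
Chart row 2 tiled across columns 1-13: K P P / K P O K P P / K P
WS: work from column 13 back to column 1 (reverse the tiled row), swapping K<->P (O and / unchanged).
Row 14 as worked: K P / K K P O K P / K K P
Counting 13 along the worked row gives P.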